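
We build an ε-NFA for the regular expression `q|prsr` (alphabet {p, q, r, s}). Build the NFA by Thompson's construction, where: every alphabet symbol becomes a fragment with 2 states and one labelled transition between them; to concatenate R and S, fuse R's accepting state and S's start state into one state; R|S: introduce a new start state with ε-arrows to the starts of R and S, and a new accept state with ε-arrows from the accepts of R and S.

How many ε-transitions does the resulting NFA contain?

4

Bottom-up over the parse tree:
Each of the 5 symbol leaves contributes 0 ε-transitions.
  prsr = 0 ε-transitions
  q|prsr = 4 ε-transitions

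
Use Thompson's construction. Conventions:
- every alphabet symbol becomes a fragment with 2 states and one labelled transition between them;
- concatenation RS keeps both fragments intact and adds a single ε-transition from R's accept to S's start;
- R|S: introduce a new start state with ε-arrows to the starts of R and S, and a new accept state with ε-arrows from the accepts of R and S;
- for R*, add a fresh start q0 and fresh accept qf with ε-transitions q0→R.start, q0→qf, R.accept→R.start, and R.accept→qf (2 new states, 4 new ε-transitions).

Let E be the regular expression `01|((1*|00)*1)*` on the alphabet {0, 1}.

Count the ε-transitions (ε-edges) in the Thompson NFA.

Per subexpression:
Each of the 6 symbol leaves contributes 0 ε-transitions.
  01 = 1 ε-transition
  1* = 4 ε-transitions
  00 = 1 ε-transition
  1*|00 = 9 ε-transitions
  (1*|00)* = 13 ε-transitions
  (1*|00)*1 = 14 ε-transitions
  ((1*|00)*1)* = 18 ε-transitions
  01|((1*|00)*1)* = 23 ε-transitions

23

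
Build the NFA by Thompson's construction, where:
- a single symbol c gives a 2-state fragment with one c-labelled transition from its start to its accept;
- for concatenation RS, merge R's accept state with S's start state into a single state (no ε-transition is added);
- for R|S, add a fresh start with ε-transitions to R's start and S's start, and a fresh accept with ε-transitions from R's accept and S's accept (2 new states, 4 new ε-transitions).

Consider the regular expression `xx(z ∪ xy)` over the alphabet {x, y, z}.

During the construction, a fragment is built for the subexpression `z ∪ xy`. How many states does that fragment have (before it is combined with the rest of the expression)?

7

Fragment for `z ∪ xy`:
Each of the 3 symbol leaves contributes a 2-state fragment.
  xy → 3 states
  z ∪ xy → 7 states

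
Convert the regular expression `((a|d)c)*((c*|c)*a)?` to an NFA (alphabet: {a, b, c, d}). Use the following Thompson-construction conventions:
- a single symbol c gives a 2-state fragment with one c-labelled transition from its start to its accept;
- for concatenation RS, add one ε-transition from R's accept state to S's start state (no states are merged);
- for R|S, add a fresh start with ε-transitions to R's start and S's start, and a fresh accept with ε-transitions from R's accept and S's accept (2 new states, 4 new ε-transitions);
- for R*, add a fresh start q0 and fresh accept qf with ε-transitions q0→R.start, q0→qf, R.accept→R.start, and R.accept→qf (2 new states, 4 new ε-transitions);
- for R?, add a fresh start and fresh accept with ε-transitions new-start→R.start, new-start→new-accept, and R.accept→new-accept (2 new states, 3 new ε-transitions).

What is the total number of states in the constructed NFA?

24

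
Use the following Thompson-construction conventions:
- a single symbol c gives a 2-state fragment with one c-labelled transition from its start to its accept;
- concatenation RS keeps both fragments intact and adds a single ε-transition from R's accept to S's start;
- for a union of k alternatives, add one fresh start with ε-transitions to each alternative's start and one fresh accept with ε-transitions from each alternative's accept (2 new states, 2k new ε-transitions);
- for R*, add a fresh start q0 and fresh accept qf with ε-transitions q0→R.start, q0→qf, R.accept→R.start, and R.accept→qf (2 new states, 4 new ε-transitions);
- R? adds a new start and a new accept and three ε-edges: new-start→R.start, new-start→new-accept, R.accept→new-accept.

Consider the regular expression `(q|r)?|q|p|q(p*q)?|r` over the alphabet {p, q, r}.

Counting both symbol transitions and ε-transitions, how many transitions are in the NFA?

34

Building bottom-up:
Each of the 8 symbol leaves contributes 1 transition (1 symbol, 0 ε).
  q|r — 6 transitions (2 symbol, 4 ε)
  (q|r)? — 9 transitions (2 symbol, 7 ε)
  p* — 5 transitions (1 symbol, 4 ε)
  p*q — 7 transitions (2 symbol, 5 ε)
  (p*q)? — 10 transitions (2 symbol, 8 ε)
  q(p*q)? — 12 transitions (3 symbol, 9 ε)
  (q|r)?|q|p|q(p*q)?|r — 34 transitions (8 symbol, 26 ε)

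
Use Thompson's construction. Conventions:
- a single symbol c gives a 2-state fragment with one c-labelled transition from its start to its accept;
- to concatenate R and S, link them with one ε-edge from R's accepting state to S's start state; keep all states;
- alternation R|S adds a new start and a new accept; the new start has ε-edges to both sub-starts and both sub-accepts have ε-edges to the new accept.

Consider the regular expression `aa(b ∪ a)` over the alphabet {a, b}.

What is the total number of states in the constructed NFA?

Building bottom-up:
Each of the 4 symbol leaves contributes a 2-state fragment.
  b ∪ a — 6 states
  aa(b ∪ a) — 10 states

10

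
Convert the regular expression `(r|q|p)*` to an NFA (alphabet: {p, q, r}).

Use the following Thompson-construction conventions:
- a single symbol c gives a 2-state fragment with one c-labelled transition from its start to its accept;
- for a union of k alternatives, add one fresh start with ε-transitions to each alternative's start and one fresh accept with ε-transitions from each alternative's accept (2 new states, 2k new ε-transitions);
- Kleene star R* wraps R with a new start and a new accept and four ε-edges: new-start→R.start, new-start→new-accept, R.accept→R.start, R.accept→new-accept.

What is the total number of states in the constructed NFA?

Building bottom-up:
Each of the 3 symbol leaves contributes a 2-state fragment.
  r|q|p → 8 states
  (r|q|p)* → 10 states

10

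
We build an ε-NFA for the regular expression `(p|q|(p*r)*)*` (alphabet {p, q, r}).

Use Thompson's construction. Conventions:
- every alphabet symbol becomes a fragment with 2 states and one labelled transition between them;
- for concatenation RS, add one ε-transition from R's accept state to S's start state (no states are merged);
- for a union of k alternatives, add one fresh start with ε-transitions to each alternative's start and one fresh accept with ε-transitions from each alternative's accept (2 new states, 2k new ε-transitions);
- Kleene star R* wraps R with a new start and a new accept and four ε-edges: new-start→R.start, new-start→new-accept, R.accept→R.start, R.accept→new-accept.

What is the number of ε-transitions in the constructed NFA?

By structural recursion:
Each of the 4 symbol leaves contributes 0 ε-transitions.
  p* = 4 ε-transitions
  p*r = 5 ε-transitions
  (p*r)* = 9 ε-transitions
  p|q|(p*r)* = 15 ε-transitions
  (p|q|(p*r)*)* = 19 ε-transitions

19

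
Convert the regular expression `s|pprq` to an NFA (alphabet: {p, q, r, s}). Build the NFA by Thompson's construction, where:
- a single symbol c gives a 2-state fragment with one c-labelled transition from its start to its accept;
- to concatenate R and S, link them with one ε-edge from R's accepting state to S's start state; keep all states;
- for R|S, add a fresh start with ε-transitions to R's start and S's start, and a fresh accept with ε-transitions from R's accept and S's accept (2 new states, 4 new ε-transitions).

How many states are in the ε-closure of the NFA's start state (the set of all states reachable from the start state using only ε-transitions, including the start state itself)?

3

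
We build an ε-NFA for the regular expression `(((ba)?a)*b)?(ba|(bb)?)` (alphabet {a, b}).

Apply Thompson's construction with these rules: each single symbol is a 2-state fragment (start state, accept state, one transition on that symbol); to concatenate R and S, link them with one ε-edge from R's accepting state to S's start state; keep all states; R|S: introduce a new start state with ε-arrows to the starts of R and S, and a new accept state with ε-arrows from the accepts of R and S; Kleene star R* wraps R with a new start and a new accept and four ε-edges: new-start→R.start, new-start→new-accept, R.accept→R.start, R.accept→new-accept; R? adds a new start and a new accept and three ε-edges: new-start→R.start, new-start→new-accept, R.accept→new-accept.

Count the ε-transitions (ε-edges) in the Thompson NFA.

23

Building bottom-up:
Each of the 8 symbol leaves contributes 0 ε-transitions.
  ba — 1 ε-transition
  (ba)? — 4 ε-transitions
  (ba)?a — 5 ε-transitions
  ((ba)?a)* — 9 ε-transitions
  ((ba)?a)*b — 10 ε-transitions
  (((ba)?a)*b)? — 13 ε-transitions
  ba — 1 ε-transition
  bb — 1 ε-transition
  (bb)? — 4 ε-transitions
  ba|(bb)? — 9 ε-transitions
  (((ba)?a)*b)?(ba|(bb)?) — 23 ε-transitions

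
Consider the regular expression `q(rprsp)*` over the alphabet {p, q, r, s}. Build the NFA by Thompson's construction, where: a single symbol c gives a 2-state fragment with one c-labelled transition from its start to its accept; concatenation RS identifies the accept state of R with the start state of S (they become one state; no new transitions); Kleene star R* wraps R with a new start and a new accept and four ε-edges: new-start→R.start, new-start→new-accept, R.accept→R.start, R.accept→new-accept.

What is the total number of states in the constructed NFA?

Recursing over subexpressions:
Each of the 6 symbol leaves contributes a 2-state fragment.
  rprsp : 6 states
  (rprsp)* : 8 states
  q(rprsp)* : 9 states

9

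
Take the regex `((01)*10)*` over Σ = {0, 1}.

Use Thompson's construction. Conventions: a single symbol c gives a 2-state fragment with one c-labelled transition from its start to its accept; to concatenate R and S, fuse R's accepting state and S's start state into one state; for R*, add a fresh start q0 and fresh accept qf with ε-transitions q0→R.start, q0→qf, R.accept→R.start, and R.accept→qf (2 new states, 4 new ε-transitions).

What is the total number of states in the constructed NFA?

Bottom-up over the parse tree:
Each of the 4 symbol leaves contributes a 2-state fragment.
  01 : 3 states
  (01)* : 5 states
  (01)*10 : 7 states
  ((01)*10)* : 9 states

9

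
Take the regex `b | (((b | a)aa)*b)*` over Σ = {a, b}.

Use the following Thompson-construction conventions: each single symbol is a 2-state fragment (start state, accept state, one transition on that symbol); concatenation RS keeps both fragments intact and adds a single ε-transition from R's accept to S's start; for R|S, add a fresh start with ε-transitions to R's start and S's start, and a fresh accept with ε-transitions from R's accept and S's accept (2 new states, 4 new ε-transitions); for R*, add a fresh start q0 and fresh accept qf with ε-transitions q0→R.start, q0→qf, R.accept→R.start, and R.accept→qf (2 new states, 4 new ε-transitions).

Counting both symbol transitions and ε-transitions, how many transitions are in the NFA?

25

Recursing over subexpressions:
Each of the 6 symbol leaves contributes 1 transition (1 symbol, 0 ε).
  b | a = 6 transitions (2 symbol, 4 ε)
  (b | a)aa = 10 transitions (4 symbol, 6 ε)
  ((b | a)aa)* = 14 transitions (4 symbol, 10 ε)
  ((b | a)aa)*b = 16 transitions (5 symbol, 11 ε)
  (((b | a)aa)*b)* = 20 transitions (5 symbol, 15 ε)
  b | (((b | a)aa)*b)* = 25 transitions (6 symbol, 19 ε)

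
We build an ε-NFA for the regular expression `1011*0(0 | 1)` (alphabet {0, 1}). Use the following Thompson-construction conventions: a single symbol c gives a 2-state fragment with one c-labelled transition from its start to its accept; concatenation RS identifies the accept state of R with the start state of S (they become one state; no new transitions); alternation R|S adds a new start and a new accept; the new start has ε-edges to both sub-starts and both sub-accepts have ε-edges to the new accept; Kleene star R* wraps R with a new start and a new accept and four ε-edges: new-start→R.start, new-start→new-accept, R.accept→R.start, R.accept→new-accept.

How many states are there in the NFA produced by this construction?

Per subexpression:
Each of the 7 symbol leaves contributes a 2-state fragment.
  1* — 4 states
  0 | 1 — 6 states
  1011*0(0 | 1) — 13 states

13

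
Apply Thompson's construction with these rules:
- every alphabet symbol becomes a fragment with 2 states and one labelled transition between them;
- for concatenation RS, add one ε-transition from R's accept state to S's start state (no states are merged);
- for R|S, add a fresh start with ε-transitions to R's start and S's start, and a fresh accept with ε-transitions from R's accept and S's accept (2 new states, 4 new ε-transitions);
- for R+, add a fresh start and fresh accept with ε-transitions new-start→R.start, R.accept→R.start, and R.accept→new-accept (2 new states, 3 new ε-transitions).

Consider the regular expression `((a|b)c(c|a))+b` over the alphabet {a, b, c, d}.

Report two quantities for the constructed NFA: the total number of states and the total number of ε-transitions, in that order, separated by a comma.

18, 14

Building bottom-up:
Each of the 6 symbol leaves contributes 2 states and 0 ε-transitions.
  a|b : 6 states, 4 ε-transitions
  c|a : 6 states, 4 ε-transitions
  (a|b)c(c|a) : 14 states, 10 ε-transitions
  ((a|b)c(c|a))+ : 16 states, 13 ε-transitions
  ((a|b)c(c|a))+b : 18 states, 14 ε-transitions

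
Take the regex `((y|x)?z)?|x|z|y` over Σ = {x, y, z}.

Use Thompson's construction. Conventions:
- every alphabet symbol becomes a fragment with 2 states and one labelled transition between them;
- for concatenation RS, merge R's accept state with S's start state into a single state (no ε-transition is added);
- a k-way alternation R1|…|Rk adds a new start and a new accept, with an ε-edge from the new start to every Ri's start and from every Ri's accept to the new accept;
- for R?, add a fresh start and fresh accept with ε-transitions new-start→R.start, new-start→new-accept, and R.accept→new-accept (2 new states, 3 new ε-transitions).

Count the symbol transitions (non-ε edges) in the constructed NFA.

6

By structural recursion:
Each of the 6 symbol leaves contributes exactly 1 symbol transition.
  y|x = 2 symbol transitions
  (y|x)? = 2 symbol transitions
  (y|x)?z = 3 symbol transitions
  ((y|x)?z)? = 3 symbol transitions
  ((y|x)?z)?|x|z|y = 6 symbol transitions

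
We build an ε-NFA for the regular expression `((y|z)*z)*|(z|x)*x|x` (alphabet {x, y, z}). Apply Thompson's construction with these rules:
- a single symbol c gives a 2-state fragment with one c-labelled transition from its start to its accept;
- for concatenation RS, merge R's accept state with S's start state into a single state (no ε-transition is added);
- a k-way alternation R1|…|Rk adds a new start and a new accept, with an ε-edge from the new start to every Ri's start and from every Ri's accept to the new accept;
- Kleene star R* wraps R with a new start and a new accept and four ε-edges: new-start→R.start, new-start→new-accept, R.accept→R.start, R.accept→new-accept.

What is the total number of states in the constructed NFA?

Bottom-up over the parse tree:
Each of the 7 symbol leaves contributes a 2-state fragment.
  y|z = 6 states
  (y|z)* = 8 states
  (y|z)*z = 9 states
  ((y|z)*z)* = 11 states
  z|x = 6 states
  (z|x)* = 8 states
  (z|x)*x = 9 states
  ((y|z)*z)*|(z|x)*x|x = 24 states

24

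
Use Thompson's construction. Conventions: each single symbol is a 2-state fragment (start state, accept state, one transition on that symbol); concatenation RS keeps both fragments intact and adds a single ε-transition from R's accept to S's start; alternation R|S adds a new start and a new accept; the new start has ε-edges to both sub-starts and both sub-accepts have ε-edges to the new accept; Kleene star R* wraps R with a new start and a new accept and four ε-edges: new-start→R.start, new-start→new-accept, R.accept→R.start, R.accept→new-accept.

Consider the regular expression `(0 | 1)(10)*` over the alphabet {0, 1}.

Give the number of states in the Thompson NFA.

12

Building bottom-up:
Each of the 4 symbol leaves contributes a 2-state fragment.
  0 | 1 = 6 states
  10 = 4 states
  (10)* = 6 states
  (0 | 1)(10)* = 12 states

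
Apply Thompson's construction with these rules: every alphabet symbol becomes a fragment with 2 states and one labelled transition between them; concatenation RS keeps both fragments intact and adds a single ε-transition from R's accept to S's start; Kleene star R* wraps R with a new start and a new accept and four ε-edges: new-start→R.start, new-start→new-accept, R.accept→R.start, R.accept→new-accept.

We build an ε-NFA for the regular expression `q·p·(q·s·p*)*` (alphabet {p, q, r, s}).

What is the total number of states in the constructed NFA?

14

Bottom-up over the parse tree:
Each of the 5 symbol leaves contributes a 2-state fragment.
  p* → 4 states
  q·s·p* → 8 states
  (q·s·p*)* → 10 states
  q·p·(q·s·p*)* → 14 states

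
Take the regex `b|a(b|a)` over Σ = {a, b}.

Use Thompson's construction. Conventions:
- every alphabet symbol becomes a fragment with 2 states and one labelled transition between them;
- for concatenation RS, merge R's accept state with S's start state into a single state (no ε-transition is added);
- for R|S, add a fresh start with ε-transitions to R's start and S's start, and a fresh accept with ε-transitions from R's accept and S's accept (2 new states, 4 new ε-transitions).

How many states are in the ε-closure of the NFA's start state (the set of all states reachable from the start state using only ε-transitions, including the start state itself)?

Compute the ε-closure size of each fragment's start state recursively; a symbol fragment's start has no outgoing ε-edge, so its closure is just itself (size 1).
  b|a → new start ε-reaches every alternative's start; none of them accept ε, so the new accept is not reached: |ε-closure| = 1 + 1 + 1 = 3
  a(b|a) → same as the first factor's closure: |ε-closure| = 1
  b|a(b|a) → |ε-closure| = 1 + 1 + 1 = 3 (the new accept is not ε-reachable since no branch accepts ε)

3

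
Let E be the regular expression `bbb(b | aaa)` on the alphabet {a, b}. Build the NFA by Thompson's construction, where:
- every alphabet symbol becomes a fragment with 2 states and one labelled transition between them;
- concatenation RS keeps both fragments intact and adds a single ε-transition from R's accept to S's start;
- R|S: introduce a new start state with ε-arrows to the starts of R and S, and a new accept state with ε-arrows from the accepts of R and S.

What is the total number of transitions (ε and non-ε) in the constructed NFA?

16

Building bottom-up:
Each of the 7 symbol leaves contributes 1 transition (1 symbol, 0 ε).
  aaa : 5 transitions (3 symbol, 2 ε)
  b | aaa : 10 transitions (4 symbol, 6 ε)
  bbb(b | aaa) : 16 transitions (7 symbol, 9 ε)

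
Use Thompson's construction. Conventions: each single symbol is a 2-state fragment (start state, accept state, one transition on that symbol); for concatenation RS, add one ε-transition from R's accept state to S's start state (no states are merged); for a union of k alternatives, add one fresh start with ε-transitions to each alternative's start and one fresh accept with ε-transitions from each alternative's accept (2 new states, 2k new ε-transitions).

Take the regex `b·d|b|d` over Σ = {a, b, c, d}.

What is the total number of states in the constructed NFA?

Recursing over subexpressions:
Each of the 4 symbol leaves contributes a 2-state fragment.
  b·d → 4 states
  b·d|b|d → 10 states

10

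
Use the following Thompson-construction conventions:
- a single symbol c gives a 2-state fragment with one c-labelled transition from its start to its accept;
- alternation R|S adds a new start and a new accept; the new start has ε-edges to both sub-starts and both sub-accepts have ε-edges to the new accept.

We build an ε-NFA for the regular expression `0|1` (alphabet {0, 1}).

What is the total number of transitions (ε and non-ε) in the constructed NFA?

6

Per subexpression:
Each of the 2 symbol leaves contributes 1 transition (1 symbol, 0 ε).
  0|1 : 6 transitions (2 symbol, 4 ε)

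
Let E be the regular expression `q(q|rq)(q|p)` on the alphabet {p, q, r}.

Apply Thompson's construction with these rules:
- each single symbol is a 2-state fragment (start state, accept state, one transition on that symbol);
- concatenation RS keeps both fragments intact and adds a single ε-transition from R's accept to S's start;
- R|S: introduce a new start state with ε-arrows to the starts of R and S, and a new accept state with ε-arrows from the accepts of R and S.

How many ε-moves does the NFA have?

11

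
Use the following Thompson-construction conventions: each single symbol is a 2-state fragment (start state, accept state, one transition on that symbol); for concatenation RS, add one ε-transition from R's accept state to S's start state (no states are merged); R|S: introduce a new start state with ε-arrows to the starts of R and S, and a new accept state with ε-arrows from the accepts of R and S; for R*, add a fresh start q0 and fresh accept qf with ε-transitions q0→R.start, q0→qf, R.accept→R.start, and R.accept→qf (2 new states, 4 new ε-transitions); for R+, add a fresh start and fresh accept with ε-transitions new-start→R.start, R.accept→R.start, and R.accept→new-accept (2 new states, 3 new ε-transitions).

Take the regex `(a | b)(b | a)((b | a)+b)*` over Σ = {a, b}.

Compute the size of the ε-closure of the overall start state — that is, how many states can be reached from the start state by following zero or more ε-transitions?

Let C(F) = |ε-closure(F.start)| within fragment F, and note whether F accepts ε. Symbol fragments have C = 1 and do not accept ε. Then:
  a | b : |ε-closure| = 1 + 1 + 1 = 3 (the new accept is not ε-reachable since no branch accepts ε)
  b | a : |ε-closure| = 1 + 1 + 1 = 3 (the new accept is not ε-reachable since no branch accepts ε)
  b | a : new start ε-reaches every alternative's start; none of them accept ε, so the new accept is not reached: |ε-closure| = 1 + 1 + 1 = 3
  (b | a)+ : new start ε-reaches only the body's start; the new accept needs a symbol first: |ε-closure| = 1 + 3 = 4
  (b | a)+b : |ε-closure| equals the left operand's closure size = 4 (its accept is not ε-reachable, so the closure stops there)
  ((b | a)+b)* : |ε-closure| = 1 (new start) + 4 (body) + 1 (new accept) = 6
  (a | b)(b | a)((b | a)+b)* : |ε-closure| equals the left operand's closure size = 3 (its accept is not ε-reachable, so the closure stops there)

3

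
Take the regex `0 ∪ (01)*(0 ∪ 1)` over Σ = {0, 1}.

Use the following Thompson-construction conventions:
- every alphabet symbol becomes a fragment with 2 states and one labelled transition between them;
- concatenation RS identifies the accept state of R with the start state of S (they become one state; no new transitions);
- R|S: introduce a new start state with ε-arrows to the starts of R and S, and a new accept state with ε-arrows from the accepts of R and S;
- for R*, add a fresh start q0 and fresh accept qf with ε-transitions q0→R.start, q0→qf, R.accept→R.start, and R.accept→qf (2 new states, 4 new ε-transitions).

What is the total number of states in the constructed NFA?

By structural recursion:
Each of the 5 symbol leaves contributes a 2-state fragment.
  01 — 3 states
  (01)* — 5 states
  0 ∪ 1 — 6 states
  (01)*(0 ∪ 1) — 10 states
  0 ∪ (01)*(0 ∪ 1) — 14 states

14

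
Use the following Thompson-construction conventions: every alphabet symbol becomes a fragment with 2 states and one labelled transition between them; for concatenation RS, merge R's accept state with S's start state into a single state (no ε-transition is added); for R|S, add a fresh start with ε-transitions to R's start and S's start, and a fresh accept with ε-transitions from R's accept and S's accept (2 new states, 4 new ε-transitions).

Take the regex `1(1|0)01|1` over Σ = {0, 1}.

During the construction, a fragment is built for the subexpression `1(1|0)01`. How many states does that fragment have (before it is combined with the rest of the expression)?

9

Fragment for `1(1|0)01`:
Each of the 5 symbol leaves contributes a 2-state fragment.
  1|0 : 6 states
  1(1|0)01 : 9 states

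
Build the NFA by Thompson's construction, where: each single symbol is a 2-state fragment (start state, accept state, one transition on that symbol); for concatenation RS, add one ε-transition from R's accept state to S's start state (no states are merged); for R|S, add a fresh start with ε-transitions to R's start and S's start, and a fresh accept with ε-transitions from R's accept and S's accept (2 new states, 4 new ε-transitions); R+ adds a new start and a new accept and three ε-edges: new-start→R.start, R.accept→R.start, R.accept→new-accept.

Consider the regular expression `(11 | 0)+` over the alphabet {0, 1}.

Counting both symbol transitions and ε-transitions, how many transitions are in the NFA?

Bottom-up over the parse tree:
Each of the 3 symbol leaves contributes 1 transition (1 symbol, 0 ε).
  11 : 3 transitions (2 symbol, 1 ε)
  11 | 0 : 8 transitions (3 symbol, 5 ε)
  (11 | 0)+ : 11 transitions (3 symbol, 8 ε)

11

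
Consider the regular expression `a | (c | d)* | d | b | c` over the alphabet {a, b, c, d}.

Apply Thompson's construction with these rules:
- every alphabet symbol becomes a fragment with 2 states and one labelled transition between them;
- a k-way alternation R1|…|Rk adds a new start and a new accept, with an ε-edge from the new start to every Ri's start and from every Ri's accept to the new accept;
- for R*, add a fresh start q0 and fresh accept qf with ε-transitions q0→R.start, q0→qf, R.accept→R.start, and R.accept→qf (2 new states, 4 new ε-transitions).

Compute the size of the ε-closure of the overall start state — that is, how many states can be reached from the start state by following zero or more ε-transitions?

11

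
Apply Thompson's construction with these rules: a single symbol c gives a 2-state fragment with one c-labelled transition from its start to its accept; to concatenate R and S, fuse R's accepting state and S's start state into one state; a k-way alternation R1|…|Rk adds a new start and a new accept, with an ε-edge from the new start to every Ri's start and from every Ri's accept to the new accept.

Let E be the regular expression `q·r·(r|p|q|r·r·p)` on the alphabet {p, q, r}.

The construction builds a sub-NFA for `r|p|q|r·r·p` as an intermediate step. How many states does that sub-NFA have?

Fragment for `r|p|q|r·r·p`:
Each of the 6 symbol leaves contributes a 2-state fragment.
  r·r·p → 4 states
  r|p|q|r·r·p → 12 states

12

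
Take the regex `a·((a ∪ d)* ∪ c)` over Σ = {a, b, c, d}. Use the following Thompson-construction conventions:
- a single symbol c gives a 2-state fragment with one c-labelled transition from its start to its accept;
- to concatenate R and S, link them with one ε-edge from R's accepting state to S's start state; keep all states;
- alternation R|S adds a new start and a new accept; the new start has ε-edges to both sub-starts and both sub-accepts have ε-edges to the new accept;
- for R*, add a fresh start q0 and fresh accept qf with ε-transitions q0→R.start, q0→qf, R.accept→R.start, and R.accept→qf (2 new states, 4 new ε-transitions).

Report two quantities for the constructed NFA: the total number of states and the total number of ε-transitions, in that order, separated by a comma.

14, 13

Bottom-up over the parse tree:
Each of the 4 symbol leaves contributes 2 states and 0 ε-transitions.
  a ∪ d : 6 states, 4 ε-transitions
  (a ∪ d)* : 8 states, 8 ε-transitions
  (a ∪ d)* ∪ c : 12 states, 12 ε-transitions
  a·((a ∪ d)* ∪ c) : 14 states, 13 ε-transitions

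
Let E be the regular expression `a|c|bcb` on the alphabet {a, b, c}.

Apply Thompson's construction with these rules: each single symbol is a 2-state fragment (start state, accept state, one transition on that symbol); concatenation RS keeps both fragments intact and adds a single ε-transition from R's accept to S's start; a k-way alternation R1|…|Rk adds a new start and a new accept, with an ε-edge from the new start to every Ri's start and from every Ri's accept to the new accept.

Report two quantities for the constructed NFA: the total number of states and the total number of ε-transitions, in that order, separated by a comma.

Per subexpression:
Each of the 5 symbol leaves contributes 2 states and 0 ε-transitions.
  bcb : 6 states, 2 ε-transitions
  a|c|bcb : 12 states, 8 ε-transitions

12, 8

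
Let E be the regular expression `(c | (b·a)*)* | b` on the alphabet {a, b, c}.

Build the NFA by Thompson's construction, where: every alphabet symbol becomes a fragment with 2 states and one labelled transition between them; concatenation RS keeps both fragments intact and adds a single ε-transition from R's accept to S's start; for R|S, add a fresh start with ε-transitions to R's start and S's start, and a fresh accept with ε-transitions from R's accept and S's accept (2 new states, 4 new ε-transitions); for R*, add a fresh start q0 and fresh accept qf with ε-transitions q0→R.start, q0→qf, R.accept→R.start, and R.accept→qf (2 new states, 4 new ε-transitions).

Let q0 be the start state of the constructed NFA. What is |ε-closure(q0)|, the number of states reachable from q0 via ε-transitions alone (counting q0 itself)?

Compute the ε-closure size of each fragment's start state recursively; a symbol fragment's start has no outgoing ε-edge, so its closure is just itself (size 1).
  b·a — |closure| equals the left operand's closure size = 1 (its accept is not ε-reachable, so the closure stops there)
  (b·a)* — the star's fresh start ε-reaches both the body's start and the fresh accept: |closure| = 2 + 1 = 3
  c | (b·a)* — new start ε-reaches every alternative's start; at least one alternative accepts ε, so the union's new accept is reached too: |closure| = 1 + 1 + 3 + 1 = 6
  (c | (b·a)*)* — the star's fresh start ε-reaches both the body's start and the fresh accept: |closure| = 2 + 6 = 8
  (c | (b·a)*)* | b — new start ε-reaches every alternative's start; at least one alternative accepts ε, so the union's new accept is reached too: |closure| = 1 + 8 + 1 + 1 = 11

11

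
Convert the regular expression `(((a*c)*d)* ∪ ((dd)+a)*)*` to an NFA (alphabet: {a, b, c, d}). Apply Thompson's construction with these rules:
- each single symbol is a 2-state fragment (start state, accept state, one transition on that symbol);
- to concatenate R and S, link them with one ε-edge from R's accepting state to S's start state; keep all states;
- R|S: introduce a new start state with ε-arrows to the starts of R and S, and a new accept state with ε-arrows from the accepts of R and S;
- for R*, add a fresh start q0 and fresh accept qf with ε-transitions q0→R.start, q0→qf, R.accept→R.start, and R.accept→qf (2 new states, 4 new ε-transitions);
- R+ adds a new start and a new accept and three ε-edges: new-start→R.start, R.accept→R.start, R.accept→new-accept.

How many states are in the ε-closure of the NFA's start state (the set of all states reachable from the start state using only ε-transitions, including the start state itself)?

Work bottom-up. For each fragment F, track |ε-closure(F.start)| and whether F's accept lies in that closure (i.e. whether F accepts ε). A single-symbol fragment has closure size 1 and does not accept ε.
  a* : |closure| = 1 (new start) + 1 (body) + 1 (new accept) = 3
  a*c : |closure| = 3 + 1 = 4 (closure spills across the concat boundary because the left factor accepts ε)
  (a*c)* : the star's fresh start ε-reaches both the body's start and the fresh accept: |closure| = 2 + 4 = 6
  (a*c)*d : |closure| = 6 + 1 = 7 (closure spills across the concat boundary because the left factor accepts ε)
  ((a*c)*d)* : |closure| = 1 (new start) + 7 (body) + 1 (new accept) = 9
  dd : |closure| equals the left operand's closure size = 1 (its accept is not ε-reachable, so the closure stops there)
  (dd)+ : new start ε-reaches only the body's start; the new accept needs a symbol first: |closure| = 1 + 1 = 2
  (dd)+a : |closure| equals the left operand's closure size = 2 (its accept is not ε-reachable, so the closure stops there)
  ((dd)+a)* : the star's fresh start ε-reaches both the body's start and the fresh accept: |closure| = 2 + 2 = 4
  ((a*c)*d)* ∪ ((dd)+a)* : new start ε-reaches every alternative's start; at least one alternative accepts ε, so the union's new accept is reached too: |closure| = 1 + 9 + 4 + 1 = 15
  (((a*c)*d)* ∪ ((dd)+a)*)* : the star's fresh start ε-reaches both the body's start and the fresh accept: |closure| = 2 + 15 = 17

17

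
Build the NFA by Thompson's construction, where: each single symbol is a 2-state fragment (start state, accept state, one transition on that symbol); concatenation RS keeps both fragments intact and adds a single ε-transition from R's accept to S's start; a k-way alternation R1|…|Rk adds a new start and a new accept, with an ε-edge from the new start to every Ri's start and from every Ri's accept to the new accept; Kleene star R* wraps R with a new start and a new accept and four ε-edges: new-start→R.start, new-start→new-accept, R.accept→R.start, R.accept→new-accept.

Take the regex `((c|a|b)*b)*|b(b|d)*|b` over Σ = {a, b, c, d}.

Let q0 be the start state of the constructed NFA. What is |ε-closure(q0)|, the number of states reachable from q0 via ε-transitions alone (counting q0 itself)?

Work bottom-up. For each fragment F, track |ε-closure(F.start)| and whether F's accept lies in that closure (i.e. whether F accepts ε). A single-symbol fragment has closure size 1 and does not accept ε.
  c|a|b — new start ε-reaches every alternative's start; none of them accept ε, so the new accept is not reached: C = 1 + 1 + 1 + 1 = 4
  (c|a|b)* — new start has ε-edges to the inner start and to the new accept, so C = 2 + 4 = 6
  (c|a|b)*b — the left operand accepts ε, so the closure extends into the next operand (via the concat ε-link); C = 6 + 1 = 7
  ((c|a|b)*b)* — new start has ε-edges to the inner start and to the new accept, so C = 2 + 7 = 9
  b|d — C = 1 + 1 + 1 = 3 (the new accept is not ε-reachable since no branch accepts ε)
  (b|d)* — the star's fresh start ε-reaches both the body's start and the fresh accept: C = 2 + 3 = 5
  b(b|d)* — same as the first factor's closure: C = 1
  ((c|a|b)*b)*|b(b|d)*|b — C = 1 (new start) + (9 + 1 + 1) + 1 (new accept, since some branch ε-reaches its own accept) = 13

13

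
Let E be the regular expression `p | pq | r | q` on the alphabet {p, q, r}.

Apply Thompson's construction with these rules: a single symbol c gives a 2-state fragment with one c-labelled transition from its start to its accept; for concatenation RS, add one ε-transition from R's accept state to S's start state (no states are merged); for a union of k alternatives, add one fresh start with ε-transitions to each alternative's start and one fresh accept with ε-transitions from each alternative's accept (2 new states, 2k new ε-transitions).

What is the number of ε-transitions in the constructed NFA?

Recursing over subexpressions:
Each of the 5 symbol leaves contributes 0 ε-transitions.
  pq — 1 ε-transition
  p | pq | r | q — 9 ε-transitions

9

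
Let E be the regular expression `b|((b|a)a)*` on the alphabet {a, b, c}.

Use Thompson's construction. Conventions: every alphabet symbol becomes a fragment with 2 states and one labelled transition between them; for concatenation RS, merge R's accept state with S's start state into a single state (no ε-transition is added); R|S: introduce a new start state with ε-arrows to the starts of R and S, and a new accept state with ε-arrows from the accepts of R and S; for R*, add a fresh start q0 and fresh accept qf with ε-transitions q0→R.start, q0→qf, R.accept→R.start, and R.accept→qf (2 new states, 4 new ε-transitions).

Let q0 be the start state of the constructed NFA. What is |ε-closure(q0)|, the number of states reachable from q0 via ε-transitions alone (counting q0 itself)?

8

Work bottom-up. For each fragment F, track |ε-closure(F.start)| and whether F's accept lies in that closure (i.e. whether F accepts ε). A single-symbol fragment has closure size 1 and does not accept ε.
  b|a → new start ε-reaches every alternative's start; none of them accept ε, so the new accept is not reached: |closure| = 1 + 1 + 1 = 3
  (b|a)a → same as the first factor's closure: |closure| = 3
  ((b|a)a)* → |closure| = 1 (new start) + 3 (body) + 1 (new accept) = 5
  b|((b|a)a)* → new start ε-reaches every alternative's start; at least one alternative accepts ε, so the union's new accept is reached too: |closure| = 1 + 1 + 5 + 1 = 8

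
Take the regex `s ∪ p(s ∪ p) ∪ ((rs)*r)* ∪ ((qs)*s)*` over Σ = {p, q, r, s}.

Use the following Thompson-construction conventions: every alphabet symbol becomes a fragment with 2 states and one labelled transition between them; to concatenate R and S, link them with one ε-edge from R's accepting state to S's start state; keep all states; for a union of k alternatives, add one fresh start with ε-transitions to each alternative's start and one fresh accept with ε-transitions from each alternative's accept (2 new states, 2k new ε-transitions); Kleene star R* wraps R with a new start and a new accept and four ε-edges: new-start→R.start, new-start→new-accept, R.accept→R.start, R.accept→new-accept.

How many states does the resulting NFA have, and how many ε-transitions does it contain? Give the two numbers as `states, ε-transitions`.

32, 33

Per subexpression:
Each of the 10 symbol leaves contributes 2 states and 0 ε-transitions.
  s ∪ p → 6 states, 4 ε-transitions
  p(s ∪ p) → 8 states, 5 ε-transitions
  rs → 4 states, 1 ε-transition
  (rs)* → 6 states, 5 ε-transitions
  (rs)*r → 8 states, 6 ε-transitions
  ((rs)*r)* → 10 states, 10 ε-transitions
  qs → 4 states, 1 ε-transition
  (qs)* → 6 states, 5 ε-transitions
  (qs)*s → 8 states, 6 ε-transitions
  ((qs)*s)* → 10 states, 10 ε-transitions
  s ∪ p(s ∪ p) ∪ ((rs)*r)* ∪ ((qs)*s)* → 32 states, 33 ε-transitions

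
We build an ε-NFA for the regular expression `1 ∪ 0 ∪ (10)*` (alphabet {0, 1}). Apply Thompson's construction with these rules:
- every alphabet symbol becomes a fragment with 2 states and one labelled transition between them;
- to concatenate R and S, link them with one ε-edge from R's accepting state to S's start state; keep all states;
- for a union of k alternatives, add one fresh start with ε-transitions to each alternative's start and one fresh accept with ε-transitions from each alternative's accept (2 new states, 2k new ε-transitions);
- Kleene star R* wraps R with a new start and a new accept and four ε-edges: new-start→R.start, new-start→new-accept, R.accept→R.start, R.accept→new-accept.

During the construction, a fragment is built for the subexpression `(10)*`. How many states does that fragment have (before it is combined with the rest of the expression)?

6

Fragment for `(10)*`:
Each of the 2 symbol leaves contributes a 2-state fragment.
  10 — 4 states
  (10)* — 6 states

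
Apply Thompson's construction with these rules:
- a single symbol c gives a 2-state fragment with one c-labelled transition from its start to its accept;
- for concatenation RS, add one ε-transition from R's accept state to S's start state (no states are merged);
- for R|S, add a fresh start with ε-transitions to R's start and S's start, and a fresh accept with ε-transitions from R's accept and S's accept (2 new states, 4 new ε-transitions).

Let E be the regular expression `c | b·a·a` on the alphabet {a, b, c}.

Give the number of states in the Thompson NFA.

Bottom-up over the parse tree:
Each of the 4 symbol leaves contributes a 2-state fragment.
  b·a·a = 6 states
  c | b·a·a = 10 states

10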